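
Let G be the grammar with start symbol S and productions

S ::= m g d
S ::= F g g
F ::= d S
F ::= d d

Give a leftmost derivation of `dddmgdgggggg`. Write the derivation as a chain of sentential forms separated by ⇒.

S ⇒ Fgg ⇒ dSgg ⇒ dFgggg ⇒ ddSgggg ⇒ ddFgggggg ⇒ dddSgggggg ⇒ dddmgdgggggg

S ⇒ Fgg   [S ::= F g g]
Fgg ⇒ dSgg   [F ::= d S]
dSgg ⇒ dFgggg   [S ::= F g g]
dFgggg ⇒ ddSgggg   [F ::= d S]
ddSgggg ⇒ ddFgggggg   [S ::= F g g]
ddFgggggg ⇒ dddSgggggg   [F ::= d S]
dddSgggggg ⇒ dddmgdgggggg   [S ::= m g d]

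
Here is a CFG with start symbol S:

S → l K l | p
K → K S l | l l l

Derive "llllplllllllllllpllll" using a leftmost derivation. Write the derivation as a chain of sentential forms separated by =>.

S => lKl   [S → l K l]
lKl => lKSll   [K → K S l]
lKSll => lKSlSll   [K → K S l]
lKSlSll => llllSlSll   [K → l l l]
llllSlSll => llllplSll   [S → p]
llllplSll => llllpllKlll   [S → l K l]
llllpllKlll => llllpllKSllll   [K → K S l]
llllpllKSllll => llllpllKSlSllll   [K → K S l]
llllpllKSlSllll => llllplllllSlSllll   [K → l l l]
llllplllllSlSllll => llllpllllllKllSllll   [S → l K l]
llllpllllllKllSllll => llllplllllllllllSllll   [K → l l l]
llllplllllllllllSllll => llllplllllllllllpllll   [S → p]

S => lKl => lKSll => lKSlSll => llllSlSll => llllplSll => llllpllKlll => llllpllKSllll => llllpllKSlSllll => llllplllllSlSllll => llllpllllllKllSllll => llllplllllllllllSllll => llllplllllllllllpllll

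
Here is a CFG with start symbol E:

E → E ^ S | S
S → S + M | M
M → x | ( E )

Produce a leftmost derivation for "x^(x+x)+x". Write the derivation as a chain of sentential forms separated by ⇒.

E ⇒ E^S ⇒ S^S ⇒ M^S ⇒ x^S ⇒ x^S+M ⇒ x^M+M ⇒ x^(E)+M ⇒ x^(S)+M ⇒ x^(S+M)+M ⇒ x^(M+M)+M ⇒ x^(x+M)+M ⇒ x^(x+x)+M ⇒ x^(x+x)+x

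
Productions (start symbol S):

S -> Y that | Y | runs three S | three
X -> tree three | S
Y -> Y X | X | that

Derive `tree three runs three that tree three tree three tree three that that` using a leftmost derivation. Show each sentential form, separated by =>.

S => Y that   [S -> Y that]
Y that => Y X that   [Y -> Y X]
Y X that => X X that   [Y -> X]
X X that => tree three X that   [X -> tree three]
tree three X that => tree three S that   [X -> S]
tree three S that => tree three runs three S that   [S -> runs three S]
tree three runs three S that => tree three runs three Y that that   [S -> Y that]
tree three runs three Y that that => tree three runs three Y X that that   [Y -> Y X]
tree three runs three Y X that that => tree three runs three Y X X that that   [Y -> Y X]
tree three runs three Y X X that that => tree three runs three Y X X X that that   [Y -> Y X]
tree three runs three Y X X X that that => tree three runs three that X X X that that   [Y -> that]
tree three runs three that X X X that that => tree three runs three that tree three X X that that   [X -> tree three]
tree three runs three that tree three X X that that => tree three runs three that tree three tree three X that that   [X -> tree three]
tree three runs three that tree three tree three X that that => tree three runs three that tree three tree three tree three that that   [X -> tree three]

S => Y that => Y X that => X X that => tree three X that => tree three S that => tree three runs three S that => tree three runs three Y that that => tree three runs three Y X that that => tree three runs three Y X X that that => tree three runs three Y X X X that that => tree three runs three that X X X that that => tree three runs three that tree three X X that that => tree three runs three that tree three tree three X that that => tree three runs three that tree three tree three tree three that that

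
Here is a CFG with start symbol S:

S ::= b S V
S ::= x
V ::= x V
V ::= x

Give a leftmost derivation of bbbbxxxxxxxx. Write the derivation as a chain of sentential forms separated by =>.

S => bSV => bbSVV => bbbSVVV => bbbbSVVVV => bbbbxVVVV => bbbbxxVVV => bbbbxxxVVV => bbbbxxxxVVV => bbbbxxxxxVVV => bbbbxxxxxxVV => bbbbxxxxxxxV => bbbbxxxxxxxx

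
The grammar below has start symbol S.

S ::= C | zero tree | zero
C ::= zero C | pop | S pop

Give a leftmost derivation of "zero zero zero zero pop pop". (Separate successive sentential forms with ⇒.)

S ⇒ C ⇒ S pop ⇒ C pop ⇒ zero C pop ⇒ zero zero C pop ⇒ zero zero zero C pop ⇒ zero zero zero zero C pop ⇒ zero zero zero zero pop pop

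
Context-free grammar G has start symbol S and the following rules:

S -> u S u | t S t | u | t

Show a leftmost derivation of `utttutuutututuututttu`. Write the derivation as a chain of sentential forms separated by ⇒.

S⇒uSu⇒utStu⇒uttSttu⇒utttStttu⇒utttuSutttu⇒utttutStutttu⇒utttutuSututttu⇒utttutuuSuututttu⇒utttutuutStuututttu⇒utttutuutuSutuututttu⇒utttutuutututuututttu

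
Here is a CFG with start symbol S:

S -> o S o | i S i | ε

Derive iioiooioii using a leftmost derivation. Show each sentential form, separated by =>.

S => iSi => iiSii => iioSoii => iioiSioii => iioioSoioii => iioiooioii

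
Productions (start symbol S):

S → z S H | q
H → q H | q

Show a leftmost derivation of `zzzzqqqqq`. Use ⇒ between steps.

S⇒zSH⇒zzSHH⇒zzzSHHH⇒zzzzSHHHH⇒zzzzqHHHH⇒zzzzqqHHH⇒zzzzqqqHH⇒zzzzqqqqH⇒zzzzqqqqq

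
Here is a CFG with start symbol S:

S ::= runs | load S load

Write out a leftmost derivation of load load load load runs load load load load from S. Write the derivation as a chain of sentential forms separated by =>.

S => load S load   [S ::= load S load]
load S load => load load S load load   [S ::= load S load]
load load S load load => load load load S load load load   [S ::= load S load]
load load load S load load load => load load load load S load load load load   [S ::= load S load]
load load load load S load load load load => load load load load runs load load load load   [S ::= runs]

S => load S load => load load S load load => load load load S load load load => load load load load S load load load load => load load load load runs load load load load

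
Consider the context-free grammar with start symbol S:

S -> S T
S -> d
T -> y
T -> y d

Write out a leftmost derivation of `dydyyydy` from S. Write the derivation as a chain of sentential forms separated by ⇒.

S ⇒ ST   [S -> S T]
ST ⇒ STT   [S -> S T]
STT ⇒ STTT   [S -> S T]
STTT ⇒ STTTT   [S -> S T]
STTTT ⇒ STTTTT   [S -> S T]
STTTTT ⇒ dTTTTT   [S -> d]
dTTTTT ⇒ dydTTTT   [T -> y d]
dydTTTT ⇒ dydyTTT   [T -> y]
dydyTTT ⇒ dydyyTT   [T -> y]
dydyyTT ⇒ dydyyydT   [T -> y d]
dydyyydT ⇒ dydyyydy   [T -> y]

S ⇒ ST ⇒ STT ⇒ STTT ⇒ STTTT ⇒ STTTTT ⇒ dTTTTT ⇒ dydTTTT ⇒ dydyTTT ⇒ dydyyTT ⇒ dydyyydT ⇒ dydyyydy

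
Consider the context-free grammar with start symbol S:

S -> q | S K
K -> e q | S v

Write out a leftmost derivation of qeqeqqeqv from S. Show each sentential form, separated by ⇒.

S⇒SK⇒SKK⇒SKKK⇒qKKK⇒qeqKK⇒qeqeqK⇒qeqeqSv⇒qeqeqSKv⇒qeqeqqKv⇒qeqeqqeqv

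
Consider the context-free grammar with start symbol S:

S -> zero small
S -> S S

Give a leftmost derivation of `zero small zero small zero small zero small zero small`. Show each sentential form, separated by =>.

S => S S   [S -> S S]
S S => zero small S   [S -> zero small]
zero small S => zero small S S   [S -> S S]
zero small S S => zero small S S S   [S -> S S]
zero small S S S => zero small S S S S   [S -> S S]
zero small S S S S => zero small zero small S S S   [S -> zero small]
zero small zero small S S S => zero small zero small zero small S S   [S -> zero small]
zero small zero small zero small S S => zero small zero small zero small zero small S   [S -> zero small]
zero small zero small zero small zero small S => zero small zero small zero small zero small zero small   [S -> zero small]

S => S S => zero small S => zero small S S => zero small S S S => zero small S S S S => zero small zero small S S S => zero small zero small zero small S S => zero small zero small zero small zero small S => zero small zero small zero small zero small zero small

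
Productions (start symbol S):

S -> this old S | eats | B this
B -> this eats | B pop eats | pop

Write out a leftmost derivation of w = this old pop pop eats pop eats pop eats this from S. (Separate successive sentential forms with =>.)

S => this old S => this old B this => this old B pop eats this => this old B pop eats pop eats this => this old B pop eats pop eats pop eats this => this old pop pop eats pop eats pop eats this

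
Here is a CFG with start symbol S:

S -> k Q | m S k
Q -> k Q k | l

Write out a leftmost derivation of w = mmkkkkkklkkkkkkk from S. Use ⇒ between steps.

S ⇒ mSk ⇒ mmSkk ⇒ mmkQkk ⇒ mmkkQkkk ⇒ mmkkkQkkkk ⇒ mmkkkkQkkkkk ⇒ mmkkkkkQkkkkkk ⇒ mmkkkkkkQkkkkkkk ⇒ mmkkkkkklkkkkkkk

S ⇒ mSk   [S -> m S k]
mSk ⇒ mmSkk   [S -> m S k]
mmSkk ⇒ mmkQkk   [S -> k Q]
mmkQkk ⇒ mmkkQkkk   [Q -> k Q k]
mmkkQkkk ⇒ mmkkkQkkkk   [Q -> k Q k]
mmkkkQkkkk ⇒ mmkkkkQkkkkk   [Q -> k Q k]
mmkkkkQkkkkk ⇒ mmkkkkkQkkkkkk   [Q -> k Q k]
mmkkkkkQkkkkkk ⇒ mmkkkkkkQkkkkkkk   [Q -> k Q k]
mmkkkkkkQkkkkkkk ⇒ mmkkkkkklkkkkkkk   [Q -> l]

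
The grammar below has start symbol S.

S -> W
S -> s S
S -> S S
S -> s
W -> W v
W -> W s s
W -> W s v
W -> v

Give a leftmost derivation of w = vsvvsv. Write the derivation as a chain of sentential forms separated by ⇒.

S ⇒ SS ⇒ WS ⇒ WvS ⇒ WsvvS ⇒ vsvvS ⇒ vsvvSS ⇒ vsvvsS ⇒ vsvvsW ⇒ vsvvsv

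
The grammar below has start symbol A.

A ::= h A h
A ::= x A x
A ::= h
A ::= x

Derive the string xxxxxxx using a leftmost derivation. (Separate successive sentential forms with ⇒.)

A⇒xAx⇒xxAxx⇒xxxAxxx⇒xxxxxxx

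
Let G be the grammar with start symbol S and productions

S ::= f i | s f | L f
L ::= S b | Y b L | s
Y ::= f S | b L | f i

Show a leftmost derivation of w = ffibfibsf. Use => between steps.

S=>Lf=>YbLf=>fSbLf=>ffibLf=>ffibYbLf=>ffibfibLf=>ffibfibsf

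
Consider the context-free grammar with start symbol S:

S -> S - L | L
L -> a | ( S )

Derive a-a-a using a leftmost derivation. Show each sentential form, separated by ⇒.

S⇒S-L⇒S-L-L⇒L-L-L⇒a-L-L⇒a-a-L⇒a-a-a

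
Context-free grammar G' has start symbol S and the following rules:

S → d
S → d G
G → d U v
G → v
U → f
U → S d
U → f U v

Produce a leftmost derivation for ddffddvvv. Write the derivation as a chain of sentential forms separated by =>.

S => dG   [S → d G]
dG => ddUv   [G → d U v]
ddUv => ddfUvv   [U → f U v]
ddfUvv => ddffUvvv   [U → f U v]
ddffUvvv => ddffSdvvv   [U → S d]
ddffSdvvv => ddffddvvv   [S → d]

S => dG => ddUv => ddfUvv => ddffUvvv => ddffSdvvv => ddffddvvv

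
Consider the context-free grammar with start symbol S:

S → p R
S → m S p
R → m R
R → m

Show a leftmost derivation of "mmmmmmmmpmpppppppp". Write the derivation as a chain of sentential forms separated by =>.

S => mSp => mmSpp => mmmSppp => mmmmSpppp => mmmmmSppppp => mmmmmmSpppppp => mmmmmmmSppppppp => mmmmmmmmSpppppppp => mmmmmmmmpRpppppppp => mmmmmmmmpmpppppppp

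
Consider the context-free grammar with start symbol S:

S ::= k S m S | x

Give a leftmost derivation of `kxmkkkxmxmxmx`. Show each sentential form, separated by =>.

S => kSmS => kxmS => kxmkSmS => kxmkkSmSmS => kxmkkkSmSmSmS => kxmkkkxmSmSmS => kxmkkkxmxmSmS => kxmkkkxmxmxmS => kxmkkkxmxmxmx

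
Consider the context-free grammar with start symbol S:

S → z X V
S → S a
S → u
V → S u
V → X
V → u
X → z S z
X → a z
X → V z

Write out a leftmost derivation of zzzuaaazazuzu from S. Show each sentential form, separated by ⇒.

S⇒zXV⇒zVzV⇒zSuzV⇒zzXVuzV⇒zzzSzVuzV⇒zzzSazVuzV⇒zzzSaazVuzV⇒zzzSaaazVuzV⇒zzzuaaazVuzV⇒zzzuaaazXuzV⇒zzzuaaazazuzV⇒zzzuaaazazuzu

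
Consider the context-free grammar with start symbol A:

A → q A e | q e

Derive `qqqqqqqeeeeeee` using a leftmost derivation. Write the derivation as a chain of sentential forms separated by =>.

A => qAe => qqAee => qqqAeee => qqqqAeeee => qqqqqAeeeee => qqqqqqAeeeeee => qqqqqqqeeeeeee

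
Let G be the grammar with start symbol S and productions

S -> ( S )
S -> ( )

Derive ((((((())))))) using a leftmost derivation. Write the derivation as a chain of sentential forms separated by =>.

S => (S)   [S -> ( S )]
(S) => ((S))   [S -> ( S )]
((S)) => (((S)))   [S -> ( S )]
(((S))) => ((((S))))   [S -> ( S )]
((((S)))) => (((((S)))))   [S -> ( S )]
(((((S))))) => ((((((S))))))   [S -> ( S )]
((((((S)))))) => ((((((()))))))   [S -> ( )]

S=>(S)=>((S))=>(((S)))=>((((S))))=>(((((S)))))=>((((((S))))))=>((((((()))))))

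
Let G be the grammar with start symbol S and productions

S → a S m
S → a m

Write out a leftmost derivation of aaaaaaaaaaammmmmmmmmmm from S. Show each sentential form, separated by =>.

S => aSm => aaSmm => aaaSmmm => aaaaSmmmm => aaaaaSmmmmm => aaaaaaSmmmmmm => aaaaaaaSmmmmmmm => aaaaaaaaSmmmmmmmm => aaaaaaaaaSmmmmmmmmm => aaaaaaaaaaSmmmmmmmmmm => aaaaaaaaaaammmmmmmmmmm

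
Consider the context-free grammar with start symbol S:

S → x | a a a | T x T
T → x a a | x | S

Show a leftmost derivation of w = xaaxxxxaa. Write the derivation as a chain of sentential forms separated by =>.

S => TxT => SxT => TxTxT => xaaxTxT => xaaxxxT => xaaxxxxaa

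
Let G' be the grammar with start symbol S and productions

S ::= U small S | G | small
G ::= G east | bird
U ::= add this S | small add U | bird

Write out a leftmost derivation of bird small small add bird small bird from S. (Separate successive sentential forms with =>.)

S => U small S => bird small S => bird small U small S => bird small small add U small S => bird small small add bird small S => bird small small add bird small G => bird small small add bird small bird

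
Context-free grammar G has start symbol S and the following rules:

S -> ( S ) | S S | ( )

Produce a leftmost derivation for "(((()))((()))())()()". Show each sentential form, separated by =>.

S=>SS=>(S)S=>(SS)S=>(SSS)S=>((S)SS)S=>(((S))SS)S=>(((()))SS)S=>(((()))(S)S)S=>(((()))((S))S)S=>(((()))((()))S)S=>(((()))((()))())S=>(((()))((()))())SS=>(((()))((()))())()S=>(((()))((()))())()()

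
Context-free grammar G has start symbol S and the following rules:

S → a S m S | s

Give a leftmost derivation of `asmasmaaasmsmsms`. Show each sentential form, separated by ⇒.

S⇒aSmS⇒asmS⇒asmaSmS⇒asmasmS⇒asmasmaSmS⇒asmasmaaSmSmS⇒asmasmaaaSmSmSmS⇒asmasmaaasmSmSmS⇒asmasmaaasmsmSmS⇒asmasmaaasmsmsmS⇒asmasmaaasmsmsms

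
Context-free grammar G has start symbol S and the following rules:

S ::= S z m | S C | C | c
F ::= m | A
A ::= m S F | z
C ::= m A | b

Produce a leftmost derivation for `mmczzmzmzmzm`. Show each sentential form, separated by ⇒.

S⇒Szm⇒Szmzm⇒Szmzmzm⇒Szmzmzmzm⇒Czmzmzmzm⇒mAzmzmzmzm⇒mmSFzmzmzmzm⇒mmcFzmzmzmzm⇒mmcAzmzmzmzm⇒mmczzmzmzmzm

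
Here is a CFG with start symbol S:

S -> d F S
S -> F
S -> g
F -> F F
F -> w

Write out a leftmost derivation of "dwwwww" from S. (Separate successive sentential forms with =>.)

S=>dFS=>dFFS=>dwFS=>dwFFS=>dwFFFS=>dwwFFS=>dwwwFS=>dwwwwS=>dwwwwF=>dwwwww

S => dFS   [S -> d F S]
dFS => dFFS   [F -> F F]
dFFS => dwFS   [F -> w]
dwFS => dwFFS   [F -> F F]
dwFFS => dwFFFS   [F -> F F]
dwFFFS => dwwFFS   [F -> w]
dwwFFS => dwwwFS   [F -> w]
dwwwFS => dwwwwS   [F -> w]
dwwwwS => dwwwwF   [S -> F]
dwwwwF => dwwwww   [F -> w]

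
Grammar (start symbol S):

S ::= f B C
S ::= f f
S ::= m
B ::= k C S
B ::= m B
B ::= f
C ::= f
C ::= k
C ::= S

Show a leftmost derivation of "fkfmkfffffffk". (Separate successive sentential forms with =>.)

S=>fBC=>fkCSC=>fkSSC=>fkfBCSC=>fkfmBCSC=>fkfmkCSCSC=>fkfmkSSCSC=>fkfmkffSCSC=>fkfmkffffCSC=>fkfmkfffffSC=>fkfmkfffffffC=>fkfmkfffffffk

S => fBC   [S ::= f B C]
fBC => fkCSC   [B ::= k C S]
fkCSC => fkSSC   [C ::= S]
fkSSC => fkfBCSC   [S ::= f B C]
fkfBCSC => fkfmBCSC   [B ::= m B]
fkfmBCSC => fkfmkCSCSC   [B ::= k C S]
fkfmkCSCSC => fkfmkSSCSC   [C ::= S]
fkfmkSSCSC => fkfmkffSCSC   [S ::= f f]
fkfmkffSCSC => fkfmkffffCSC   [S ::= f f]
fkfmkffffCSC => fkfmkfffffSC   [C ::= f]
fkfmkfffffSC => fkfmkfffffffC   [S ::= f f]
fkfmkfffffffC => fkfmkfffffffk   [C ::= k]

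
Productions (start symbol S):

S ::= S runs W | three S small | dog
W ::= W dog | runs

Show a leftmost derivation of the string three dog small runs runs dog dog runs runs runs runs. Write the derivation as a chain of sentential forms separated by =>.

S => S runs W => S runs W runs W => S runs W runs W runs W => three S small runs W runs W runs W => three dog small runs W runs W runs W => three dog small runs W dog runs W runs W => three dog small runs W dog dog runs W runs W => three dog small runs runs dog dog runs W runs W => three dog small runs runs dog dog runs runs runs W => three dog small runs runs dog dog runs runs runs runs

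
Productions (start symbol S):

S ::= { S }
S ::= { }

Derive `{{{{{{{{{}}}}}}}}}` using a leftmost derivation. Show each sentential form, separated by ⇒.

S ⇒ {S}   [S ::= { S }]
{S} ⇒ {{S}}   [S ::= { S }]
{{S}} ⇒ {{{S}}}   [S ::= { S }]
{{{S}}} ⇒ {{{{S}}}}   [S ::= { S }]
{{{{S}}}} ⇒ {{{{{S}}}}}   [S ::= { S }]
{{{{{S}}}}} ⇒ {{{{{{S}}}}}}   [S ::= { S }]
{{{{{{S}}}}}} ⇒ {{{{{{{S}}}}}}}   [S ::= { S }]
{{{{{{{S}}}}}}} ⇒ {{{{{{{{S}}}}}}}}   [S ::= { S }]
{{{{{{{{S}}}}}}}} ⇒ {{{{{{{{{}}}}}}}}}   [S ::= { }]

S ⇒ {S} ⇒ {{S}} ⇒ {{{S}}} ⇒ {{{{S}}}} ⇒ {{{{{S}}}}} ⇒ {{{{{{S}}}}}} ⇒ {{{{{{{S}}}}}}} ⇒ {{{{{{{{S}}}}}}}} ⇒ {{{{{{{{{}}}}}}}}}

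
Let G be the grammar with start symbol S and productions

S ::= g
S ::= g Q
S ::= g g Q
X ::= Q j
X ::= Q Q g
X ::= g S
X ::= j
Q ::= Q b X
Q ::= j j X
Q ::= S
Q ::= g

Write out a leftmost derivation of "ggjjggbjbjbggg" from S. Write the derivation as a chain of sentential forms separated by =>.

S => ggQ   [S ::= g g Q]
ggQ => ggjjX   [Q ::= j j X]
ggjjX => ggjjQQg   [X ::= Q Q g]
ggjjQQg => ggjjgQg   [Q ::= g]
ggjjgQg => ggjjgQbXg   [Q ::= Q b X]
ggjjgQbXg => ggjjgQbXbXg   [Q ::= Q b X]
ggjjgQbXbXg => ggjjgQbXbXbXg   [Q ::= Q b X]
ggjjgQbXbXbXg => ggjjggbXbXbXg   [Q ::= g]
ggjjggbXbXbXg => ggjjggbjbXbXg   [X ::= j]
ggjjggbjbXbXg => ggjjggbjbjbXg   [X ::= j]
ggjjggbjbjbXg => ggjjggbjbjbgSg   [X ::= g S]
ggjjggbjbjbgSg => ggjjggbjbjbggg   [S ::= g]

S => ggQ => ggjjX => ggjjQQg => ggjjgQg => ggjjgQbXg => ggjjgQbXbXg => ggjjgQbXbXbXg => ggjjggbXbXbXg => ggjjggbjbXbXg => ggjjggbjbjbXg => ggjjggbjbjbgSg => ggjjggbjbjbggg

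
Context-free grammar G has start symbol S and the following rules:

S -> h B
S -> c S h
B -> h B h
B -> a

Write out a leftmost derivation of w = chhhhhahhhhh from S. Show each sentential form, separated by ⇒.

S ⇒ cSh ⇒ chBh ⇒ chhBhh ⇒ chhhBhhh ⇒ chhhhBhhhh ⇒ chhhhhBhhhhh ⇒ chhhhhahhhhh

S ⇒ cSh   [S -> c S h]
cSh ⇒ chBh   [S -> h B]
chBh ⇒ chhBhh   [B -> h B h]
chhBhh ⇒ chhhBhhh   [B -> h B h]
chhhBhhh ⇒ chhhhBhhhh   [B -> h B h]
chhhhBhhhh ⇒ chhhhhBhhhhh   [B -> h B h]
chhhhhBhhhhh ⇒ chhhhhahhhhh   [B -> a]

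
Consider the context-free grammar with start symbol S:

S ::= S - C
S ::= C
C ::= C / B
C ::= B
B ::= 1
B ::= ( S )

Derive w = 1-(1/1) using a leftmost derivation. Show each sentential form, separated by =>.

S => S-C => C-C => B-C => 1-C => 1-B => 1-(S) => 1-(C) => 1-(C/B) => 1-(B/B) => 1-(1/B) => 1-(1/1)

S => S-C   [S ::= S - C]
S-C => C-C   [S ::= C]
C-C => B-C   [C ::= B]
B-C => 1-C   [B ::= 1]
1-C => 1-B   [C ::= B]
1-B => 1-(S)   [B ::= ( S )]
1-(S) => 1-(C)   [S ::= C]
1-(C) => 1-(C/B)   [C ::= C / B]
1-(C/B) => 1-(B/B)   [C ::= B]
1-(B/B) => 1-(1/B)   [B ::= 1]
1-(1/B) => 1-(1/1)   [B ::= 1]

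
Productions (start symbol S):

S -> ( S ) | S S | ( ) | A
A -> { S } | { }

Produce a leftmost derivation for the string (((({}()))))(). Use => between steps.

S=>SS=>(S)S=>((S))S=>(((S)))S=>((((S))))S=>((((SS))))S=>((((AS))))S=>(((({}S))))S=>(((({}()))))S=>(((({}()))))()

S => SS   [S -> S S]
SS => (S)S   [S -> ( S )]
(S)S => ((S))S   [S -> ( S )]
((S))S => (((S)))S   [S -> ( S )]
(((S)))S => ((((S))))S   [S -> ( S )]
((((S))))S => ((((SS))))S   [S -> S S]
((((SS))))S => ((((AS))))S   [S -> A]
((((AS))))S => (((({}S))))S   [A -> { }]
(((({}S))))S => (((({}()))))S   [S -> ( )]
(((({}()))))S => (((({}()))))()   [S -> ( )]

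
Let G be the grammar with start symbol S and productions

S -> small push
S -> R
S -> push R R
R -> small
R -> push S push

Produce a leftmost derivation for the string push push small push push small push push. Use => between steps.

S => push R R   [S -> push R R]
push R R => push push S push R   [R -> push S push]
push push S push R => push push R push R   [S -> R]
push push R push R => push push small push R   [R -> small]
push push small push R => push push small push push S push   [R -> push S push]
push push small push push S push => push push small push push small push push   [S -> small push]

S => push R R => push push S push R => push push R push R => push push small push R => push push small push push S push => push push small push push small push push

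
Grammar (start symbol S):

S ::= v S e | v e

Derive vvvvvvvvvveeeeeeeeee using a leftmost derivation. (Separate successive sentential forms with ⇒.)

S ⇒ vSe ⇒ vvSee ⇒ vvvSeee ⇒ vvvvSeeee ⇒ vvvvvSeeeee ⇒ vvvvvvSeeeeee ⇒ vvvvvvvSeeeeeee ⇒ vvvvvvvvSeeeeeeee ⇒ vvvvvvvvvSeeeeeeeee ⇒ vvvvvvvvvveeeeeeeeee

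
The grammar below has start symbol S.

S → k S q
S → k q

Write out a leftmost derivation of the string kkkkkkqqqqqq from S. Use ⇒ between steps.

S ⇒ kSq   [S → k S q]
kSq ⇒ kkSqq   [S → k S q]
kkSqq ⇒ kkkSqqq   [S → k S q]
kkkSqqq ⇒ kkkkSqqqq   [S → k S q]
kkkkSqqqq ⇒ kkkkkSqqqqq   [S → k S q]
kkkkkSqqqqq ⇒ kkkkkkqqqqqq   [S → k q]

S ⇒ kSq ⇒ kkSqq ⇒ kkkSqqq ⇒ kkkkSqqqq ⇒ kkkkkSqqqqq ⇒ kkkkkkqqqqqq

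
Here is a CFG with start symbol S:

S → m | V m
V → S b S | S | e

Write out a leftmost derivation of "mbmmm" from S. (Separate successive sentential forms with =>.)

S => Vm => SbSm => mbSm => mbVmm => mbSmm => mbmmm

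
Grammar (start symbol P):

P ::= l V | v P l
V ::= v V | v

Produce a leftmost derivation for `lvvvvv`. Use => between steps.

P => lV   [P ::= l V]
lV => lvV   [V ::= v V]
lvV => lvvV   [V ::= v V]
lvvV => lvvvV   [V ::= v V]
lvvvV => lvvvvV   [V ::= v V]
lvvvvV => lvvvvv   [V ::= v]

P => lV => lvV => lvvV => lvvvV => lvvvvV => lvvvvv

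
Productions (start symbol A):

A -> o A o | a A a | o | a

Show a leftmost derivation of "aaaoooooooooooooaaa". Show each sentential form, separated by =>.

A => aAa => aaAaa => aaaAaaa => aaaoAoaaa => aaaooAooaaa => aaaoooAoooaaa => aaaooooAooooaaa => aaaoooooAoooooaaa => aaaooooooAooooooaaa => aaaoooooooooooooaaa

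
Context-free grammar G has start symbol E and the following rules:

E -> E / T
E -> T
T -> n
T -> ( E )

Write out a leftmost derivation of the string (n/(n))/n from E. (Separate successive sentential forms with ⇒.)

E⇒E/T⇒T/T⇒(E)/T⇒(E/T)/T⇒(T/T)/T⇒(n/T)/T⇒(n/(E))/T⇒(n/(T))/T⇒(n/(n))/T⇒(n/(n))/n

E ⇒ E/T   [E -> E / T]
E/T ⇒ T/T   [E -> T]
T/T ⇒ (E)/T   [T -> ( E )]
(E)/T ⇒ (E/T)/T   [E -> E / T]
(E/T)/T ⇒ (T/T)/T   [E -> T]
(T/T)/T ⇒ (n/T)/T   [T -> n]
(n/T)/T ⇒ (n/(E))/T   [T -> ( E )]
(n/(E))/T ⇒ (n/(T))/T   [E -> T]
(n/(T))/T ⇒ (n/(n))/T   [T -> n]
(n/(n))/T ⇒ (n/(n))/n   [T -> n]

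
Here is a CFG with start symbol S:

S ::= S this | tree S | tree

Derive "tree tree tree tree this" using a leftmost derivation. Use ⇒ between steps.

S ⇒ tree S ⇒ tree tree S ⇒ tree tree S this ⇒ tree tree tree S this ⇒ tree tree tree tree this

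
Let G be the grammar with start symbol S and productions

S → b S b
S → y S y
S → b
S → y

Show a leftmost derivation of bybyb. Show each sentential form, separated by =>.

S=>bSb=>bySyb=>bybyb

S => bSb   [S → b S b]
bSb => bySyb   [S → y S y]
bySyb => bybyb   [S → b]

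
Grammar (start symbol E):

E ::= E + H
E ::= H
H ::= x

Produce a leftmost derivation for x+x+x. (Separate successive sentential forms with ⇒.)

E⇒E+H⇒E+H+H⇒H+H+H⇒x+H+H⇒x+x+H⇒x+x+x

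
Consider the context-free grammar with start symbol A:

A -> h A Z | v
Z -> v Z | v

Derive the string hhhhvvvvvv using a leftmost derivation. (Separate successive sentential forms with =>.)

A => hAZ   [A -> h A Z]
hAZ => hhAZZ   [A -> h A Z]
hhAZZ => hhhAZZZ   [A -> h A Z]
hhhAZZZ => hhhhAZZZZ   [A -> h A Z]
hhhhAZZZZ => hhhhvZZZZ   [A -> v]
hhhhvZZZZ => hhhhvvZZZZ   [Z -> v Z]
hhhhvvZZZZ => hhhhvvvZZZ   [Z -> v]
hhhhvvvZZZ => hhhhvvvvZZ   [Z -> v]
hhhhvvvvZZ => hhhhvvvvvZ   [Z -> v]
hhhhvvvvvZ => hhhhvvvvvv   [Z -> v]

A => hAZ => hhAZZ => hhhAZZZ => hhhhAZZZZ => hhhhvZZZZ => hhhhvvZZZZ => hhhhvvvZZZ => hhhhvvvvZZ => hhhhvvvvvZ => hhhhvvvvvv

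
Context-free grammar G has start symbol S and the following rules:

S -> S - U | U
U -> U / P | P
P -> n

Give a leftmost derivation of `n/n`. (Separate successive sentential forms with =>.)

S => U   [S -> U]
U => U/P   [U -> U / P]
U/P => P/P   [U -> P]
P/P => n/P   [P -> n]
n/P => n/n   [P -> n]

S => U => U/P => P/P => n/P => n/n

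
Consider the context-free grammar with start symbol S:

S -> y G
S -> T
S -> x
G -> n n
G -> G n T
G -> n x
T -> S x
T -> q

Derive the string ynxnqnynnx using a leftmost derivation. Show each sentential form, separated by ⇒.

S ⇒ yG   [S -> y G]
yG ⇒ yGnT   [G -> G n T]
yGnT ⇒ yGnTnT   [G -> G n T]
yGnTnT ⇒ ynxnTnT   [G -> n x]
ynxnTnT ⇒ ynxnqnT   [T -> q]
ynxnqnT ⇒ ynxnqnSx   [T -> S x]
ynxnqnSx ⇒ ynxnqnyGx   [S -> y G]
ynxnqnyGx ⇒ ynxnqnynnx   [G -> n n]

S ⇒ yG ⇒ yGnT ⇒ yGnTnT ⇒ ynxnTnT ⇒ ynxnqnT ⇒ ynxnqnSx ⇒ ynxnqnyGx ⇒ ynxnqnynnx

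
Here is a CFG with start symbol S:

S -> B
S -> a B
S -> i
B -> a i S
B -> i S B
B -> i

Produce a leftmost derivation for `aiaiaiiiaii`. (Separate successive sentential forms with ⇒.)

S ⇒ aB ⇒ aiSB ⇒ aiaBB ⇒ aiaiSBB ⇒ aiaiBBB ⇒ aiaiaiSBB ⇒ aiaiaiiBB ⇒ aiaiaiiiB ⇒ aiaiaiiiaiS ⇒ aiaiaiiiaii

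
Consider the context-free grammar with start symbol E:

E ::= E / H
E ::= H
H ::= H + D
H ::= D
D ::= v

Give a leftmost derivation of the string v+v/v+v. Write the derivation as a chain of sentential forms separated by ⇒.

E ⇒ E/H ⇒ H/H ⇒ H+D/H ⇒ D+D/H ⇒ v+D/H ⇒ v+v/H ⇒ v+v/H+D ⇒ v+v/D+D ⇒ v+v/v+D ⇒ v+v/v+v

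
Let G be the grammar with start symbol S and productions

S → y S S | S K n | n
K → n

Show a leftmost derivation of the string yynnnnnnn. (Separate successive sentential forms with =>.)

S=>SKn=>SKnKn=>ySSKnKn=>yySSSKnKn=>yynSSKnKn=>yynnSKnKn=>yynnnKnKn=>yynnnnnKn=>yynnnnnnn

S => SKn   [S → S K n]
SKn => SKnKn   [S → S K n]
SKnKn => ySSKnKn   [S → y S S]
ySSKnKn => yySSSKnKn   [S → y S S]
yySSSKnKn => yynSSKnKn   [S → n]
yynSSKnKn => yynnSKnKn   [S → n]
yynnSKnKn => yynnnKnKn   [S → n]
yynnnKnKn => yynnnnnKn   [K → n]
yynnnnnKn => yynnnnnnn   [K → n]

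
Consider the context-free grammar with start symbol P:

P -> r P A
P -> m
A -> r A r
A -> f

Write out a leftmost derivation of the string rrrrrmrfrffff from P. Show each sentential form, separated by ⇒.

P⇒rPA⇒rrPAA⇒rrrPAAA⇒rrrrPAAAA⇒rrrrrPAAAAA⇒rrrrrmAAAAA⇒rrrrrmrArAAAA⇒rrrrrmrfrAAAA⇒rrrrrmrfrfAAA⇒rrrrrmrfrffAA⇒rrrrrmrfrfffA⇒rrrrrmrfrffff

P ⇒ rPA   [P -> r P A]
rPA ⇒ rrPAA   [P -> r P A]
rrPAA ⇒ rrrPAAA   [P -> r P A]
rrrPAAA ⇒ rrrrPAAAA   [P -> r P A]
rrrrPAAAA ⇒ rrrrrPAAAAA   [P -> r P A]
rrrrrPAAAAA ⇒ rrrrrmAAAAA   [P -> m]
rrrrrmAAAAA ⇒ rrrrrmrArAAAA   [A -> r A r]
rrrrrmrArAAAA ⇒ rrrrrmrfrAAAA   [A -> f]
rrrrrmrfrAAAA ⇒ rrrrrmrfrfAAA   [A -> f]
rrrrrmrfrfAAA ⇒ rrrrrmrfrffAA   [A -> f]
rrrrrmrfrffAA ⇒ rrrrrmrfrfffA   [A -> f]
rrrrrmrfrfffA ⇒ rrrrrmrfrffff   [A -> f]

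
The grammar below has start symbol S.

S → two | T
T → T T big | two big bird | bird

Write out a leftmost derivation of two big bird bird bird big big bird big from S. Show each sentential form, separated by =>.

S => T   [S → T]
T => T T big   [T → T T big]
T T big => T T big T big   [T → T T big]
T T big T big => two big bird T big T big   [T → two big bird]
two big bird T big T big => two big bird T T big big T big   [T → T T big]
two big bird T T big big T big => two big bird bird T big big T big   [T → bird]
two big bird bird T big big T big => two big bird bird bird big big T big   [T → bird]
two big bird bird bird big big T big => two big bird bird bird big big bird big   [T → bird]

S => T => T T big => T T big T big => two big bird T big T big => two big bird T T big big T big => two big bird bird T big big T big => two big bird bird bird big big T big => two big bird bird bird big big bird big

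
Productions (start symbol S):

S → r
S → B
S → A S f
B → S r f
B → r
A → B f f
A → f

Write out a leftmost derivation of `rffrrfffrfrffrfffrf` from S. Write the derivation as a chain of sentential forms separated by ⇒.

S ⇒ ASf   [S → A S f]
ASf ⇒ BffSf   [A → B f f]
BffSf ⇒ SrfffSf   [B → S r f]
SrfffSf ⇒ ASfrfffSf   [S → A S f]
ASfrfffSf ⇒ BffSfrfffSf   [A → B f f]
BffSfrfffSf ⇒ rffSfrfffSf   [B → r]
rffSfrfffSf ⇒ rffBfrfffSf   [S → B]
rffBfrfffSf ⇒ rffSrffrfffSf   [B → S r f]
rffSrffrfffSf ⇒ rffASfrffrfffSf   [S → A S f]
rffASfrffrfffSf ⇒ rffBffSfrffrfffSf   [A → B f f]
rffBffSfrffrfffSf ⇒ rffSrfffSfrffrfffSf   [B → S r f]
rffSrfffSfrffrfffSf ⇒ rffrrfffSfrffrfffSf   [S → r]
rffrrfffSfrffrfffSf ⇒ rffrrfffrfrffrfffSf   [S → r]
rffrrfffrfrffrfffSf ⇒ rffrrfffrfrffrfffrf   [S → r]

S⇒ASf⇒BffSf⇒SrfffSf⇒ASfrfffSf⇒BffSfrfffSf⇒rffSfrfffSf⇒rffBfrfffSf⇒rffSrffrfffSf⇒rffASfrffrfffSf⇒rffBffSfrffrfffSf⇒rffSrfffSfrffrfffSf⇒rffrrfffSfrffrfffSf⇒rffrrfffrfrffrfffSf⇒rffrrfffrfrffrfffrf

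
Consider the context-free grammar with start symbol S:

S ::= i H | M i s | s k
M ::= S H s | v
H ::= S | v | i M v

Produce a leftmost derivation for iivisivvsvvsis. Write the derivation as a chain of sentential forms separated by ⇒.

S ⇒ Mis   [S ::= M i s]
Mis ⇒ SHsis   [M ::= S H s]
SHsis ⇒ iHHsis   [S ::= i H]
iHHsis ⇒ iiMvHsis   [H ::= i M v]
iiMvHsis ⇒ iiSHsvHsis   [M ::= S H s]
iiSHsvHsis ⇒ iiMisHsvHsis   [S ::= M i s]
iiMisHsvHsis ⇒ iivisHsvHsis   [M ::= v]
iivisHsvHsis ⇒ iivisiMvsvHsis   [H ::= i M v]
iivisiMvsvHsis ⇒ iivisivvsvHsis   [M ::= v]
iivisivvsvHsis ⇒ iivisivvsvvsis   [H ::= v]

S ⇒ Mis ⇒ SHsis ⇒ iHHsis ⇒ iiMvHsis ⇒ iiSHsvHsis ⇒ iiMisHsvHsis ⇒ iivisHsvHsis ⇒ iivisiMvsvHsis ⇒ iivisivvsvHsis ⇒ iivisivvsvvsis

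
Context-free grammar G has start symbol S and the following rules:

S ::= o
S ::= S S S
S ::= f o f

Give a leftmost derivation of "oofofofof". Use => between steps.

S => SSS   [S ::= S S S]
SSS => oSS   [S ::= o]
oSS => ooS   [S ::= o]
ooS => ooSSS   [S ::= S S S]
ooSSS => oofofSS   [S ::= f o f]
oofofSS => oofofoS   [S ::= o]
oofofoS => oofofofof   [S ::= f o f]

S=>SSS=>oSS=>ooS=>ooSSS=>oofofSS=>oofofoS=>oofofofof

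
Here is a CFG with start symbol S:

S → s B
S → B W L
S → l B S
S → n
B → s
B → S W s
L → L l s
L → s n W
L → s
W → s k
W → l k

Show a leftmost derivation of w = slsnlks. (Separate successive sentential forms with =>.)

S=>sB=>sSWs=>slBSWs=>slsSWs=>slsnWs=>slsnlks

S => sB   [S → s B]
sB => sSWs   [B → S W s]
sSWs => slBSWs   [S → l B S]
slBSWs => slsSWs   [B → s]
slsSWs => slsnWs   [S → n]
slsnWs => slsnlks   [W → l k]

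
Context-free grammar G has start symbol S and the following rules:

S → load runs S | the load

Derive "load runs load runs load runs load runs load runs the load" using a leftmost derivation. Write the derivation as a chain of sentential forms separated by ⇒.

S ⇒ load runs S ⇒ load runs load runs S ⇒ load runs load runs load runs S ⇒ load runs load runs load runs load runs S ⇒ load runs load runs load runs load runs load runs S ⇒ load runs load runs load runs load runs load runs the load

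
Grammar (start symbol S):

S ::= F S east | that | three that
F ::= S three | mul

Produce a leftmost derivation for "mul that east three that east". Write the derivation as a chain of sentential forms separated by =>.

S => F S east   [S ::= F S east]
F S east => S three S east   [F ::= S three]
S three S east => F S east three S east   [S ::= F S east]
F S east three S east => mul S east three S east   [F ::= mul]
mul S east three S east => mul that east three S east   [S ::= that]
mul that east three S east => mul that east three that east   [S ::= that]

S => F S east => S three S east => F S east three S east => mul S east three S east => mul that east three S east => mul that east three that east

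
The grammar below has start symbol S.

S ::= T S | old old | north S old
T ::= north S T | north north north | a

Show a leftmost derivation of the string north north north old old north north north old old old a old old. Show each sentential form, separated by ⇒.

S ⇒ T S ⇒ north S T S ⇒ north north S old T S ⇒ north north T S old T S ⇒ north north north S T S old T S ⇒ north north north old old T S old T S ⇒ north north north old old north north north S old T S ⇒ north north north old old north north north old old old T S ⇒ north north north old old north north north old old old a S ⇒ north north north old old north north north old old old a old old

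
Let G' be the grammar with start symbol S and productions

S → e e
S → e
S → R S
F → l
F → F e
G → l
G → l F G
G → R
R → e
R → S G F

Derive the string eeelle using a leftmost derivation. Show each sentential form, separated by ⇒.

S ⇒ RS   [S → R S]
RS ⇒ SGFS   [R → S G F]
SGFS ⇒ RSGFS   [S → R S]
RSGFS ⇒ eSGFS   [R → e]
eSGFS ⇒ eRSGFS   [S → R S]
eRSGFS ⇒ eeSGFS   [R → e]
eeSGFS ⇒ eeeGFS   [S → e]
eeeGFS ⇒ eeelFS   [G → l]
eeelFS ⇒ eeellS   [F → l]
eeellS ⇒ eeelle   [S → e]

S ⇒ RS ⇒ SGFS ⇒ RSGFS ⇒ eSGFS ⇒ eRSGFS ⇒ eeSGFS ⇒ eeeGFS ⇒ eeelFS ⇒ eeellS ⇒ eeelle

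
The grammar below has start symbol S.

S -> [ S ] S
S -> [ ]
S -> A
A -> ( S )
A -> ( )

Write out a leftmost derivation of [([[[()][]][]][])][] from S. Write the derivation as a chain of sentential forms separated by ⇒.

S⇒[S]S⇒[A]S⇒[(S)]S⇒[([S]S)]S⇒[([[S]S]S)]S⇒[([[[S]S]S]S)]S⇒[([[[A]S]S]S)]S⇒[([[[()]S]S]S)]S⇒[([[[()][]]S]S)]S⇒[([[[()][]][]]S)]S⇒[([[[()][]][]][])]S⇒[([[[()][]][]][])][]

S ⇒ [S]S   [S -> [ S ] S]
[S]S ⇒ [A]S   [S -> A]
[A]S ⇒ [(S)]S   [A -> ( S )]
[(S)]S ⇒ [([S]S)]S   [S -> [ S ] S]
[([S]S)]S ⇒ [([[S]S]S)]S   [S -> [ S ] S]
[([[S]S]S)]S ⇒ [([[[S]S]S]S)]S   [S -> [ S ] S]
[([[[S]S]S]S)]S ⇒ [([[[A]S]S]S)]S   [S -> A]
[([[[A]S]S]S)]S ⇒ [([[[()]S]S]S)]S   [A -> ( )]
[([[[()]S]S]S)]S ⇒ [([[[()][]]S]S)]S   [S -> [ ]]
[([[[()][]]S]S)]S ⇒ [([[[()][]][]]S)]S   [S -> [ ]]
[([[[()][]][]]S)]S ⇒ [([[[()][]][]][])]S   [S -> [ ]]
[([[[()][]][]][])]S ⇒ [([[[()][]][]][])][]   [S -> [ ]]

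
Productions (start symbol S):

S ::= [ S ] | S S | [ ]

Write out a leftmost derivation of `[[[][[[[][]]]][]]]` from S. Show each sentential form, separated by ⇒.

S ⇒ [S]   [S ::= [ S ]]
[S] ⇒ [[S]]   [S ::= [ S ]]
[[S]] ⇒ [[SS]]   [S ::= S S]
[[SS]] ⇒ [[SSS]]   [S ::= S S]
[[SSS]] ⇒ [[[]SS]]   [S ::= [ ]]
[[[]SS]] ⇒ [[[][S]S]]   [S ::= [ S ]]
[[[][S]S]] ⇒ [[[][[S]]S]]   [S ::= [ S ]]
[[[][[S]]S]] ⇒ [[[][[[S]]]S]]   [S ::= [ S ]]
[[[][[[S]]]S]] ⇒ [[[][[[SS]]]S]]   [S ::= S S]
[[[][[[SS]]]S]] ⇒ [[[][[[[]S]]]S]]   [S ::= [ ]]
[[[][[[[]S]]]S]] ⇒ [[[][[[[][]]]]S]]   [S ::= [ ]]
[[[][[[[][]]]]S]] ⇒ [[[][[[[][]]]][]]]   [S ::= [ ]]

S⇒[S]⇒[[S]]⇒[[SS]]⇒[[SSS]]⇒[[[]SS]]⇒[[[][S]S]]⇒[[[][[S]]S]]⇒[[[][[[S]]]S]]⇒[[[][[[SS]]]S]]⇒[[[][[[[]S]]]S]]⇒[[[][[[[][]]]]S]]⇒[[[][[[[][]]]][]]]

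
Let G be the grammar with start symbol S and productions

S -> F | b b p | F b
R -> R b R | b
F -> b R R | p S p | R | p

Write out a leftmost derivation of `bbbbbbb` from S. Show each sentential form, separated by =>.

S => F => R => RbR => bbR => bbRbR => bbbbR => bbbbRbR => bbbbbbR => bbbbbbb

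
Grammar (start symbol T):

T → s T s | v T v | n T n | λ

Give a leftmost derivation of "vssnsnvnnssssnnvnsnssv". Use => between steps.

T => vTv => vsTsv => vssTssv => vssnTnssv => vssnsTsnssv => vssnsnTnsnssv => vssnsnvTvnsnssv => vssnsnvnTnvnsnssv => vssnsnvnnTnnvnsnssv => vssnsnvnnsTsnnvnsnssv => vssnsnvnnssTssnnvnsnssv => vssnsnvnnssssnnvnsnssv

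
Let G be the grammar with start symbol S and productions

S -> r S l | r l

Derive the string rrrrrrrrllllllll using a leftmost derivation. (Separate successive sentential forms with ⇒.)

S ⇒ rSl ⇒ rrSll ⇒ rrrSlll ⇒ rrrrSllll ⇒ rrrrrSlllll ⇒ rrrrrrSllllll ⇒ rrrrrrrSlllllll ⇒ rrrrrrrrllllllll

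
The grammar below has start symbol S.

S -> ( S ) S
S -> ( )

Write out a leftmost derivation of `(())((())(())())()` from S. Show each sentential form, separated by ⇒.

S ⇒ (S)S   [S -> ( S ) S]
(S)S ⇒ (())S   [S -> ( )]
(())S ⇒ (())(S)S   [S -> ( S ) S]
(())(S)S ⇒ (())((S)S)S   [S -> ( S ) S]
(())((S)S)S ⇒ (())((())S)S   [S -> ( )]
(())((())S)S ⇒ (())((())(S)S)S   [S -> ( S ) S]
(())((())(S)S)S ⇒ (())((())(())S)S   [S -> ( )]
(())((())(())S)S ⇒ (())((())(())())S   [S -> ( )]
(())((())(())())S ⇒ (())((())(())())()   [S -> ( )]

S⇒(S)S⇒(())S⇒(())(S)S⇒(())((S)S)S⇒(())((())S)S⇒(())((())(S)S)S⇒(())((())(())S)S⇒(())((())(())())S⇒(())((())(())())()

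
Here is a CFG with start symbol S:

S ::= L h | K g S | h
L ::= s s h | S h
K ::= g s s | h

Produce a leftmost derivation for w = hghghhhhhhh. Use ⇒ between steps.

S ⇒ KgS ⇒ hgS ⇒ hgLh ⇒ hgShh ⇒ hgLhhh ⇒ hgShhhh ⇒ hgKgShhhh ⇒ hghgShhhh ⇒ hghgLhhhhh ⇒ hghgShhhhhh ⇒ hghghhhhhhh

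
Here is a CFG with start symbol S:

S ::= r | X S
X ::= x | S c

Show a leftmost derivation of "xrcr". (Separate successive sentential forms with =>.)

S => XS => ScS => XScS => xScS => xrcS => xrcr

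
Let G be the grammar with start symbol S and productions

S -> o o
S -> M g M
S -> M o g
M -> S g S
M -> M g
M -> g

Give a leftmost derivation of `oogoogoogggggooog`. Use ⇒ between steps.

S ⇒ Mog ⇒ SgSog ⇒ MgMgSog ⇒ SgSgMgSog ⇒ oogSgMgSog ⇒ oogMgMgMgSog ⇒ oogSgSgMgMgSog ⇒ oogoogSgMgMgSog ⇒ oogoogoogMgMgSog ⇒ oogoogoogggMgSog ⇒ oogoogoogggggSog ⇒ oogoogoogggggooog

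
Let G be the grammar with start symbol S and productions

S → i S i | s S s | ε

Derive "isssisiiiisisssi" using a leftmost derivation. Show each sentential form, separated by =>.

S => iSi   [S → i S i]
iSi => isSsi   [S → s S s]
isSsi => issSssi   [S → s S s]
issSssi => isssSsssi   [S → s S s]
isssSsssi => isssiSisssi   [S → i S i]
isssiSisssi => isssisSsisssi   [S → s S s]
isssisSsisssi => isssisiSisisssi   [S → i S i]
isssisiSisisssi => isssisiiSiisisssi   [S → i S i]
isssisiiSiisisssi => isssisiiiisisssi   [S → ε]

S => iSi => isSsi => issSssi => isssSsssi => isssiSisssi => isssisSsisssi => isssisiSisisssi => isssisiiSiisisssi => isssisiiiisisssi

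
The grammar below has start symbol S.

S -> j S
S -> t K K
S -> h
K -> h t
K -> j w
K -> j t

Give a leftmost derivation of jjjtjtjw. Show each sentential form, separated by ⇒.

S ⇒ jS   [S -> j S]
jS ⇒ jjS   [S -> j S]
jjS ⇒ jjjS   [S -> j S]
jjjS ⇒ jjjtKK   [S -> t K K]
jjjtKK ⇒ jjjtjtK   [K -> j t]
jjjtjtK ⇒ jjjtjtjw   [K -> j w]

S ⇒ jS ⇒ jjS ⇒ jjjS ⇒ jjjtKK ⇒ jjjtjtK ⇒ jjjtjtjw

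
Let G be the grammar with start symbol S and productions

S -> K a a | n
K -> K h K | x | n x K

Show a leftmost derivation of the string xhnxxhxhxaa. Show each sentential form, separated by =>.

S => Kaa   [S -> K a a]
Kaa => KhKaa   [K -> K h K]
KhKaa => xhKaa   [K -> x]
xhKaa => xhKhKaa   [K -> K h K]
xhKhKaa => xhnxKhKaa   [K -> n x K]
xhnxKhKaa => xhnxKhKhKaa   [K -> K h K]
xhnxKhKhKaa => xhnxxhKhKaa   [K -> x]
xhnxxhKhKaa => xhnxxhxhKaa   [K -> x]
xhnxxhxhKaa => xhnxxhxhxaa   [K -> x]

S => Kaa => KhKaa => xhKaa => xhKhKaa => xhnxKhKaa => xhnxKhKhKaa => xhnxxhKhKaa => xhnxxhxhKaa => xhnxxhxhxaa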